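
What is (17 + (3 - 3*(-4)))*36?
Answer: 1152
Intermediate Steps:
(17 + (3 - 3*(-4)))*36 = (17 + (3 + 12))*36 = (17 + 15)*36 = 32*36 = 1152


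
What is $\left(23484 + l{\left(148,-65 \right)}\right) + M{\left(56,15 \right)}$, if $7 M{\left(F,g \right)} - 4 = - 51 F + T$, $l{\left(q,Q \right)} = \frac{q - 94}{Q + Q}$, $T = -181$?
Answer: $\frac{10487886}{455} \approx 23050.0$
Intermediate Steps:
$l{\left(q,Q \right)} = \frac{-94 + q}{2 Q}$
$M{\left(F,g \right)} = - \frac{177}{7} - \frac{51 F}{7}$ ($M{\left(F,g \right)} = \frac{4}{7} + \frac{- 51 F - 181}{7} = \frac{4}{7} + \frac{-181 - 51 F}{7} = \frac{4}{7} - \left(\frac{181}{7} + \frac{51 F}{7}\right) = - \frac{177}{7} - \frac{51 F}{7}$)
$\left(23484 + l{\left(148,-65 \right)}\right) + M{\left(56,15 \right)} = \left(23484 + \frac{-94 + 148}{2 \left(-65\right)}\right) - \frac{3033}{7} = \left(23484 + \frac{1}{2} \left(- \frac{1}{65}\right) 54\right) - \frac{3033}{7} = \left(23484 - \frac{27}{65}\right) - \frac{3033}{7} = \frac{1526433}{65} - \frac{3033}{7} = \frac{10487886}{455}$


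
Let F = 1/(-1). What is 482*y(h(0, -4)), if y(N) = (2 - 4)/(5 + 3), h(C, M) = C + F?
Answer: -241/2 ≈ -120.50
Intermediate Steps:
F = -1
h(C, M) = -1 + C (h(C, M) = C - 1 = -1 + C)
y(N) = -¼ (y(N) = -2/8 = -2*⅛ = -¼)
482*y(h(0, -4)) = 482*(-¼) = -241/2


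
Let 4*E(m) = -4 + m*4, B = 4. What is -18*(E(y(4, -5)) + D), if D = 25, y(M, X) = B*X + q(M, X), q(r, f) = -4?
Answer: 0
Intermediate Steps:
y(M, X) = -4 + 4*X (y(M, X) = 4*X - 4 = -4 + 4*X)
E(m) = -1 + m (E(m) = (-4 + m*4)/4 = (-4 + 4*m)/4 = -1 + m)
-18*(E(y(4, -5)) + D) = -18*((-1 + (-4 + 4*(-5))) + 25) = -18*((-1 + (-4 - 20)) + 25) = -18*((-1 - 24) + 25) = -18*(-25 + 25) = -18*0 = 0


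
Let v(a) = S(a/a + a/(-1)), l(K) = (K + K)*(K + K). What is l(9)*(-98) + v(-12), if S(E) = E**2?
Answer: -31583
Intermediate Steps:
l(K) = 4*K**2 (l(K) = (2*K)*(2*K) = 4*K**2)
v(a) = (1 - a)**2 (v(a) = (a/a + a/(-1))**2 = (1 + a*(-1))**2 = (1 - a)**2)
l(9)*(-98) + v(-12) = (4*9**2)*(-98) + (-1 - 12)**2 = (4*81)*(-98) + (-13)**2 = 324*(-98) + 169 = -31752 + 169 = -31583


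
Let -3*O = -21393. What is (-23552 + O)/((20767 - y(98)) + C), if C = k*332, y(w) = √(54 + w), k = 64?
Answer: -689928315/1765260073 - 32842*√38/1765260073 ≈ -0.39095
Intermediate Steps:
O = 7131 (O = -⅓*(-21393) = 7131)
C = 21248 (C = 64*332 = 21248)
(-23552 + O)/((20767 - y(98)) + C) = (-23552 + 7131)/((20767 - √(54 + 98)) + 21248) = -16421/((20767 - √152) + 21248) = -16421/((20767 - 2*√38) + 21248) = -16421/(42015 - 2*√38)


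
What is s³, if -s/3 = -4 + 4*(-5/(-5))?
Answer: 0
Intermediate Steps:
s = 0 (s = -3*(-4 + 4*(-5/(-5))) = -3*(-4 + 4*(-5*(-⅕))) = -3*(-4 + 4*1) = -3*(-4 + 4) = -3*0 = 0)
s³ = 0³ = 0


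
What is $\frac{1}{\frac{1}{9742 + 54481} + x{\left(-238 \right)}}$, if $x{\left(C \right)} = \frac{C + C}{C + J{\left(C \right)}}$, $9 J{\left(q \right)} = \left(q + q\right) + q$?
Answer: $\frac{128446}{192671} \approx 0.66666$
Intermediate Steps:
$J{\left(q \right)} = \frac{q}{3}$ ($J{\left(q \right)} = \frac{\left(q + q\right) + q}{9} = \frac{2 q + q}{9} = \frac{3 q}{9} = \frac{q}{3}$)
$x{\left(C \right)} = \frac{3}{2}$ ($x{\left(C \right)} = \frac{C + C}{C + \frac{C}{3}} = \frac{2 C}{\frac{4}{3} C} = 2 C \frac{3}{4 C} = \frac{3}{2}$)
$\frac{1}{\frac{1}{9742 + 54481} + x{\left(-238 \right)}} = \frac{1}{\frac{1}{9742 + 54481} + \frac{3}{2}} = \frac{1}{\frac{1}{64223} + \frac{3}{2}} = \frac{1}{\frac{192671}{128446}} = \frac{128446}{192671}$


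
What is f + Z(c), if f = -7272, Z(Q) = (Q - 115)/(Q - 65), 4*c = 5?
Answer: -370781/51 ≈ -7270.2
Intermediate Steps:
c = 5/4 (c = (1/4)*5 = 5/4 ≈ 1.2500)
Z(Q) = (-115 + Q)/(-65 + Q)
f + Z(c) = -7272 + (-115 + 5/4)/(-65 + 5/4) = -7272 - 455/4/(-255/4) = -7272 - 4/255*(-455/4) = -7272 + 91/51 = -370781/51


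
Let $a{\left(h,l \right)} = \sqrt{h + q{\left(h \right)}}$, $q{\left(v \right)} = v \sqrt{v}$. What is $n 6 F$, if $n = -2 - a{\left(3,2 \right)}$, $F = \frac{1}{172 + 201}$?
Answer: $- \frac{12}{373} - \frac{6 \sqrt{3 + 3 \sqrt{3}}}{373} \approx -0.078223$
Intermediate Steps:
$q{\left(v \right)} = v^{\frac{3}{2}}$
$a{\left(h,l \right)} = \sqrt{h + h^{\frac{3}{2}}}$
$F = \frac{1}{373} \approx 0.002681$
$n = -2 - \sqrt{3 + 3 \sqrt{3}}$ ($n = -2 - \sqrt{3 + 3^{\frac{3}{2}}} = -2 - \sqrt{3 + 3 \sqrt{3}} \approx -4.8629$)
$n 6 F = \left(-2 - \sqrt{3 + 3 \sqrt{3}}\right) 6 \cdot \frac{1}{373} = \left(-12 - 6 \sqrt{3 + 3 \sqrt{3}}\right) \frac{1}{373} = - \frac{12}{373} - \frac{6 \sqrt{3 + 3 \sqrt{3}}}{373}$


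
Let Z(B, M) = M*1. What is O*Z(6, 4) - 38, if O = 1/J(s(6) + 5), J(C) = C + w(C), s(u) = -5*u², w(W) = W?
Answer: -6652/175 ≈ -38.011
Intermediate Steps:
Z(B, M) = M
J(C) = 2*C (J(C) = C + C = 2*C)
O = -1/350 (O = 1/(2*(-5*6² + 5)) = 1/(2*(-5*36 + 5)) = 1/(2*(-180 + 5)) = 1/(2*(-175)) = 1/(-350) = -1/350 ≈ -0.0028571)
O*Z(6, 4) - 38 = -1/350*4 - 38 = -2/175 - 38 = -6652/175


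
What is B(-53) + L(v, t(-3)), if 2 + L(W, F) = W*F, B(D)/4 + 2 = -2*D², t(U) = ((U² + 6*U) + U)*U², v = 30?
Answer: -25722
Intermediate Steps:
t(U) = U²*(U² + 7*U) (t(U) = (U² + 7*U)*U² = U²*(U² + 7*U))
B(D) = -8 - 8*D² (B(D) = -8 + 4*(-2*D²) = -8 - 8*D²)
L(W, F) = -2 + F*W (L(W, F) = -2 + W*F = -2 + F*W)
B(-53) + L(v, t(-3)) = (-8 - 8*(-53)²) + (-2 + ((-3)³*(7 - 3))*30) = (-8 - 8*2809) + (-2 - 27*4*30) = (-8 - 22472) + (-2 - 108*30) = -22480 + (-2 - 3240) = -22480 - 3242 = -25722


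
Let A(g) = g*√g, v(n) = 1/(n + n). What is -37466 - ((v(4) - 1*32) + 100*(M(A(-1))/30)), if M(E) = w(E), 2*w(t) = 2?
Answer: -898499/24 ≈ -37437.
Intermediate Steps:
w(t) = 1 (w(t) = (½)*2 = 1)
v(n) = 1/(2*n)
A(g) = g^(3/2)
M(E) = 1
-37466 - ((v(4) - 1*32) + 100*(M(A(-1))/30)) = -37466 - (((½)/4 - 1*32) + 100*(1/30)) = -37466 - (((½)*(¼) - 32) + 100*(1*(1/30))) = -37466 - ((⅛ - 32) + 100*(1/30)) = -37466 - (-255/8 + 10/3) = -37466 - 1*(-685/24) = -37466 + 685/24 = -898499/24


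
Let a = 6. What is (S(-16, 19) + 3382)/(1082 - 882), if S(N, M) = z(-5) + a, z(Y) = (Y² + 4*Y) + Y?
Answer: 847/50 ≈ 16.940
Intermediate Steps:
z(Y) = Y² + 5*Y
S(N, M) = 6 (S(N, M) = -5*(5 - 5) + 6 = -5*0 + 6 = 0 + 6 = 6)
(S(-16, 19) + 3382)/(1082 - 882) = (6 + 3382)/(1082 - 882) = 3388/200 = 3388*(1/200) = 847/50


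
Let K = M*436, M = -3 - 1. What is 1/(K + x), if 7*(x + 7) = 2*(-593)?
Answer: -7/13443 ≈ -0.00052072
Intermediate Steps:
M = -4
K = -1744 (K = -4*436 = -1744)
x = -1235/7 (x = -7 + (2*(-593))/7 = -7 + (⅐)*(-1186) = -7 - 1186/7 = -1235/7 ≈ -176.43)
1/(K + x) = 1/(-1744 - 1235/7) = 1/(-13443/7) = -7/13443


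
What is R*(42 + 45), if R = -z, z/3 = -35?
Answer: 9135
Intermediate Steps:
z = -105 (z = 3*(-35) = -105)
R = 105 (R = -1*(-105) = 105)
R*(42 + 45) = 105*(42 + 45) = 105*87 = 9135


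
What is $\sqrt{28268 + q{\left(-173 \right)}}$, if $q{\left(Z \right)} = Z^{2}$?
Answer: $\sqrt{58197} \approx 241.24$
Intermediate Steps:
$\sqrt{28268 + q{\left(-173 \right)}} = \sqrt{28268 + \left(-173\right)^{2}} = \sqrt{28268 + 29929} = \sqrt{58197}$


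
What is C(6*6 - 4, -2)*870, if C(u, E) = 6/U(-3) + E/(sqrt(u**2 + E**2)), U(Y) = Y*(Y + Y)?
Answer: 290 - 870*sqrt(257)/257 ≈ 235.73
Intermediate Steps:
U(Y) = 2*Y**2 (U(Y) = Y*(2*Y) = 2*Y**2)
C(u, E) = 1/3 + E/sqrt(E**2 + u**2) (C(u, E) = 6/((2*(-3)**2)) + E/(sqrt(u**2 + E**2)) = 6/((2*9)) + E/(sqrt(E**2 + u**2)) = 6/18 + E/sqrt(E**2 + u**2) = 6*(1/18) + E/sqrt(E**2 + u**2) = 1/3 + E/sqrt(E**2 + u**2))
C(6*6 - 4, -2)*870 = (1/3 - 2/sqrt((-2)**2 + (6*6 - 4)**2))*870 = (1/3 - 2/sqrt(4 + (36 - 4)**2))*870 = (1/3 - 2/sqrt(4 + 32**2))*870 = (1/3 - 2/sqrt(4 + 1024))*870 = (1/3 - sqrt(257)/257)*870 = 290 - 870*sqrt(257)/257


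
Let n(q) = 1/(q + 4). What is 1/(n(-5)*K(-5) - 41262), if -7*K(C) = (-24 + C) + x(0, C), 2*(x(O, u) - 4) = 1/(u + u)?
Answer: -140/5777181 ≈ -2.4233e-5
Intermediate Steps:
x(O, u) = 4 + 1/(4*u) (x(O, u) = 4 + 1/(2*(u + u)) = 4 + 1/(2*((2*u))) = 4 + (1/(2*u))/2 = 4 + 1/(4*u))
n(q) = 1/(4 + q)
K(C) = 20/7 - C/7 - 1/(28*C) (K(C) = -((-24 + C) + (4 + 1/(4*C)))/7 = -(-20 + C + 1/(4*C))/7 = 20/7 - C/7 - 1/(28*C))
1/(n(-5)*K(-5) - 41262) = 1/((20/7 - ⅐*(-5) - 1/28/(-5))/(4 - 5) - 41262) = 1/((20/7 + 5/7 - 1/28*(-⅕))/(-1) - 41262) = 1/(-(20/7 + 5/7 + 1/140) - 41262) = 1/(-1*501/140 - 41262) = 1/(-501/140 - 41262) = 1/(-5777181/140) = -140/5777181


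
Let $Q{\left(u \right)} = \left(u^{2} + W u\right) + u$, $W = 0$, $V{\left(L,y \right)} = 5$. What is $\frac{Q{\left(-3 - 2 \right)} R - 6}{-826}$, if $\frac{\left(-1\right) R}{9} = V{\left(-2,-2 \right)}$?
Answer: $\frac{453}{413} \approx 1.0969$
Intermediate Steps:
$R = -45$ ($R = \left(-9\right) 5 = -45$)
$Q{\left(u \right)} = u + u^{2}$ ($Q{\left(u \right)} = \left(u^{2} + 0 u\right) + u = \left(u^{2} + 0\right) + u = u^{2} + u = u + u^{2}$)
$\frac{Q{\left(-3 - 2 \right)} R - 6}{-826} = \frac{\left(-3 - 2\right) \left(1 - 5\right) \left(-45\right) - 6}{-826} = \left(\left(-3 - 2\right) \left(1 - 5\right) \left(-45\right) - 6\right) \left(- \frac{1}{826}\right) = \left(- 5 \left(1 - 5\right) \left(-45\right) - 6\right) \left(- \frac{1}{826}\right) = \left(\left(-5\right) \left(-4\right) \left(-45\right) - 6\right) \left(- \frac{1}{826}\right) = \left(20 \left(-45\right) - 6\right) \left(- \frac{1}{826}\right) = \left(-900 - 6\right) \left(- \frac{1}{826}\right) = \left(-906\right) \left(- \frac{1}{826}\right) = \frac{453}{413}$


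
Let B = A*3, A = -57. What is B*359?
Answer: -61389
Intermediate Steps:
B = -171 (B = -57*3 = -171)
B*359 = -171*359 = -61389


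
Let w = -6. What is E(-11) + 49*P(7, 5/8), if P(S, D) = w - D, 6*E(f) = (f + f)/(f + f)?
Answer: -7787/24 ≈ -324.46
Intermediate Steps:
E(f) = ⅙ (E(f) = ((f + f)/(f + f))/6 = ((2*f)/((2*f)))/6 = ((2*f)*(1/(2*f)))/6 = (⅙)*1 = ⅙)
P(S, D) = -6 - D
E(-11) + 49*P(7, 5/8) = ⅙ + 49*(-6 - 5/8) = ⅙ + 49*(-53/8) = ⅙ - 2597/8 = -7787/24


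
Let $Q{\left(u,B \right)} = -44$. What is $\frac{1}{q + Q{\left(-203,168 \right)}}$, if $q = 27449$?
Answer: $\frac{1}{27405} \approx 3.649 \cdot 10^{-5}$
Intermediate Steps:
$\frac{1}{q + Q{\left(-203,168 \right)}} = \frac{1}{27449 - 44} = \frac{1}{27405}$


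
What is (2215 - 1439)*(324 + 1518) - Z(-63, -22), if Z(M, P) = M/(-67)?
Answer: 95769201/67 ≈ 1.4294e+6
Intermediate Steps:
Z(M, P) = -M/67 (Z(M, P) = M*(-1/67) = -M/67)
(2215 - 1439)*(324 + 1518) - Z(-63, -22) = (2215 - 1439)*(324 + 1518) - (-1)*(-63)/67 = 776*1842 - 1*63/67 = 1429392 - 63/67 = 95769201/67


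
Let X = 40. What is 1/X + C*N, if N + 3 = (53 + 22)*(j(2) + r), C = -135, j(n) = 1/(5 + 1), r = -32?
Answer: 12908701/40 ≈ 3.2272e+5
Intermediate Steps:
j(n) = 1/6
N = -4781/2 (N = -3 + (53 + 22)*(1/6 - 32) = -3 + 75*(-191/6) = -3 - 4775/2 = -4781/2 ≈ -2390.5)
1/X + C*N = 1/40 - 135*(-4781/2) = 1/40 + 645435/2 = 12908701/40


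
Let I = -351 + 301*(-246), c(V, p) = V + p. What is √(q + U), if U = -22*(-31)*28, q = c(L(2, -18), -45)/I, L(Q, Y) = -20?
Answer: √105694715113269/74397 ≈ 138.19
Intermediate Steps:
I = -74397 (I = -351 - 74046 = -74397)
q = 65/74397 (q = (-20 - 45)/(-74397) = -65*(-1/74397) = 65/74397 ≈ 0.00087369)
U = 19096 (U = 682*28 = 19096)
√(q + U) = √(65/74397 + 19096) = √(1420685177/74397) = √105694715113269/74397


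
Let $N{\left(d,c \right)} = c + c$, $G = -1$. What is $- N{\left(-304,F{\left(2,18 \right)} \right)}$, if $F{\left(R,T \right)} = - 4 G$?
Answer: $-8$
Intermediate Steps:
$F{\left(R,T \right)} = 4$ ($F{\left(R,T \right)} = \left(-4\right) \left(-1\right) = 4$)
$N{\left(d,c \right)} = 2 c$
$- N{\left(-304,F{\left(2,18 \right)} \right)} = - 2 \cdot 4 = \left(-1\right) 8 = -8$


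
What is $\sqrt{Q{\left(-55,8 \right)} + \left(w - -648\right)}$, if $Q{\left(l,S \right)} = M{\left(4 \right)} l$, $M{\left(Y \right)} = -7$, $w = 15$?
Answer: $2 \sqrt{262} \approx 32.373$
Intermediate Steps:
$Q{\left(l,S \right)} = - 7 l$
$\sqrt{Q{\left(-55,8 \right)} + \left(w - -648\right)} = \sqrt{\left(-7\right) \left(-55\right) + \left(15 - -648\right)} = \sqrt{385 + \left(15 + 648\right)} = \sqrt{385 + 663} = \sqrt{1048} = 2 \sqrt{262}$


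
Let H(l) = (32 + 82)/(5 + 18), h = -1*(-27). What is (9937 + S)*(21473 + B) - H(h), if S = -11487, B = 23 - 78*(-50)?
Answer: -905367514/23 ≈ -3.9364e+7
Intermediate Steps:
h = 27
B = 3923 (B = 23 + 3900 = 3923)
H(l) = 114/23
(9937 + S)*(21473 + B) - H(h) = (9937 - 11487)*(21473 + 3923) - 1*114/23 = -1550*25396 - 114/23 = -39363800 - 114/23 = -905367514/23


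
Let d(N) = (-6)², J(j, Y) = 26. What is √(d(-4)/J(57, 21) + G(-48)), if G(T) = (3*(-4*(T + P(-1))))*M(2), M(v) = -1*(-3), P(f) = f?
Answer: 15*√1326/13 ≈ 42.016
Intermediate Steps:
M(v) = 3
d(N) = 36
G(T) = 36 - 36*T (G(T) = (3*(-4*(T - 1)))*3 = (3*(-4*(-1 + T)))*3 = (3*(4 - 4*T))*3 = (12 - 12*T)*3 = 36 - 36*T)
√(d(-4)/J(57, 21) + G(-48)) = √(36/26 + (36 - 36*(-48))) = √(36*(1/26) + (36 + 1728)) = √(18/13 + 1764) = √(22950/13) = 15*√1326/13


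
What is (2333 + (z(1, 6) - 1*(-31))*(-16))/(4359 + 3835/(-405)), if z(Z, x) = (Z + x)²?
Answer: 85293/352312 ≈ 0.24209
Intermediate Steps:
(2333 + (z(1, 6) - 1*(-31))*(-16))/(4359 + 3835/(-405)) = (2333 + ((1 + 6)² - 1*(-31))*(-16))/(4359 + 3835/(-405)) = (2333 + (7² + 31)*(-16))/(4359 + 3835*(-1/405)) = (2333 + (49 + 31)*(-16))/(4359 - 767/81) = (2333 + 80*(-16))/(352312/81) = (2333 - 1280)*(81/352312) = 1053*(81/352312) = 85293/352312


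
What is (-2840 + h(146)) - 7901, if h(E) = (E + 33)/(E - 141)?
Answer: -53526/5 ≈ -10705.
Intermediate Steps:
h(E) = (33 + E)/(-141 + E)
(-2840 + h(146)) - 7901 = (-2840 + (33 + 146)/(-141 + 146)) - 7901 = (-2840 + 179/5) - 7901 = -14021/5 - 7901 = -53526/5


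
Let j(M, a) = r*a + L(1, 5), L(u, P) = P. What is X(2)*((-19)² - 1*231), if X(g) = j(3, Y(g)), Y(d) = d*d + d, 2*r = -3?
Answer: -520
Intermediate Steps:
r = -3/2 (r = (½)*(-3) = -3/2 ≈ -1.5000)
Y(d) = d + d² (Y(d) = d² + d = d + d²)
j(M, a) = 5 - 3*a/2 (j(M, a) = -3*a/2 + 5 = 5 - 3*a/2)
X(g) = 5 - 3*g*(1 + g)/2
X(2)*((-19)² - 1*231) = (5 - 3/2*2*(1 + 2))*((-19)² - 1*231) = (5 - 3/2*2*3)*(361 - 231) = (5 - 9)*130 = -4*130 = -520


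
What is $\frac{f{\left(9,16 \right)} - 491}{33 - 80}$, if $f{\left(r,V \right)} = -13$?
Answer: $\frac{504}{47} \approx 10.723$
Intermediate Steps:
$\frac{f{\left(9,16 \right)} - 491}{33 - 80} = \frac{-13 - 491}{33 - 80} = \frac{1}{-47} \left(-504\right) = \left(- \frac{1}{47}\right) \left(-504\right) = \frac{504}{47}$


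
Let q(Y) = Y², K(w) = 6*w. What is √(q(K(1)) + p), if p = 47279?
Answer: √47315 ≈ 217.52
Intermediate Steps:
√(q(K(1)) + p) = √((6*1)² + 47279) = √(6² + 47279) = √(36 + 47279) = √47315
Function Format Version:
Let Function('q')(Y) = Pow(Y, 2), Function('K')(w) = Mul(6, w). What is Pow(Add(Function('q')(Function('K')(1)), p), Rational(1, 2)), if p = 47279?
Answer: Pow(47315, Rational(1, 2)) ≈ 217.52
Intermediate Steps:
Pow(Add(Function('q')(Function('K')(1)), p), Rational(1, 2)) = Pow(Add(Pow(Mul(6, 1), 2), 47279), Rational(1, 2)) = Pow(Add(Pow(6, 2), 47279), Rational(1, 2)) = Pow(Add(36, 47279), Rational(1, 2)) = Pow(47315, Rational(1, 2))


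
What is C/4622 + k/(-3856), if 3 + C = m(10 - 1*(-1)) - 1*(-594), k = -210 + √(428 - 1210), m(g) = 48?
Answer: 858651/4455608 - I*√782/3856 ≈ 0.19271 - 0.0072521*I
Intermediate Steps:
k = -210 + I*√782 (k = -210 + √(-782) = -210 + I*√782 ≈ -210.0 + 27.964*I)
C = 639 (C = -3 + (48 - 1*(-594)) = -3 + (48 + 594) = -3 + 642 = 639)
C/4622 + k/(-3856) = 639/4622 + (-210 + I*√782)/(-3856) = 639*(1/4622) + (-210 + I*√782)*(-1/3856) = 639/4622 + (105/1928 - I*√782/3856) = 858651/4455608 - I*√782/3856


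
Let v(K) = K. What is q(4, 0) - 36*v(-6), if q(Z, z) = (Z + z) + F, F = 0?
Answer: 220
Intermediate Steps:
q(Z, z) = Z + z (q(Z, z) = (Z + z) + 0 = Z + z)
q(4, 0) - 36*v(-6) = (4 + 0) - 36*(-6) = 4 + 216 = 220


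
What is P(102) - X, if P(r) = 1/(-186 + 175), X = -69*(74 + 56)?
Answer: 98669/11 ≈ 8969.9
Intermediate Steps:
X = -8970 (X = -69*130 = -8970)
P(r) = -1/11 (P(r) = 1/(-11) = -1/11)
P(102) - X = -1/11 - 1*(-8970) = -1/11 + 8970 = 98669/11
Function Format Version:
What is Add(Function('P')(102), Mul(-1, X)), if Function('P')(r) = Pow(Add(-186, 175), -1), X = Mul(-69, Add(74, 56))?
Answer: Rational(98669, 11) ≈ 8969.9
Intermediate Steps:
X = -8970 (X = Mul(-69, 130) = -8970)
Function('P')(r) = Rational(-1, 11) (Function('P')(r) = Pow(-11, -1) = Rational(-1, 11))
Add(Function('P')(102), Mul(-1, X)) = Add(Rational(-1, 11), Mul(-1, -8970)) = Add(Rational(-1, 11), 8970) = Rational(98669, 11)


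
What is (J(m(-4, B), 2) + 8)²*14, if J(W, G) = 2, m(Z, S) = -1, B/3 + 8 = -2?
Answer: 1400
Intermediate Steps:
B = -30 (B = -24 + 3*(-2) = -24 - 6 = -30)
(J(m(-4, B), 2) + 8)²*14 = (2 + 8)²*14 = 10²*14 = 100*14 = 1400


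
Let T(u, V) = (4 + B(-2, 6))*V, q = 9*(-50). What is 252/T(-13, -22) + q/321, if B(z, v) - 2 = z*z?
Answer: -14991/5885 ≈ -2.5473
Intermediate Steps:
B(z, v) = 2 + z² (B(z, v) = 2 + z*z = 2 + z²)
q = -450
T(u, V) = 10*V (T(u, V) = (4 + (2 + (-2)²))*V = (4 + (2 + 4))*V = (4 + 6)*V = 10*V)
252/T(-13, -22) + q/321 = 252/((10*(-22))) - 450/321 = 252/(-220) - 450*1/321 = 252*(-1/220) - 150/107 = -63/55 - 150/107 = -14991/5885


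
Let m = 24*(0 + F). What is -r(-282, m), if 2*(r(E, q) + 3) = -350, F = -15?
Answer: 178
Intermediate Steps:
m = -360 (m = 24*(0 - 15) = 24*(-15) = -360)
r(E, q) = -178 (r(E, q) = -3 + (½)*(-350) = -3 - 175 = -178)
-r(-282, m) = -1*(-178) = 178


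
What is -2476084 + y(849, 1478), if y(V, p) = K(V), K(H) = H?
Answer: -2475235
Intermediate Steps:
y(V, p) = V
-2476084 + y(849, 1478) = -2476084 + 849 = -2475235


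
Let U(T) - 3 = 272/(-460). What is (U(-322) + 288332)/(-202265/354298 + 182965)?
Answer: 1678282142598/1064964585725 ≈ 1.5759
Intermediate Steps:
U(T) = 277/115 (U(T) = 3 + 272/(-460) = 3 + 272*(-1/460) = 3 - 68/115 = 277/115)
(U(-322) + 288332)/(-202265/354298 + 182965) = (277/115 + 288332)/(-202265/354298 + 182965) = 33158457/(115*(-202265*1/354298 + 182965)) = 33158457/(115*(-28895/50614 + 182965)) = 33158457/(115*(9260561615/50614)) = (33158457/115)*(50614/9260561615) = 1678282142598/1064964585725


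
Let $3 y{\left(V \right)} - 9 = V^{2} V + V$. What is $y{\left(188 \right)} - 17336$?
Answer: $\frac{6592861}{3} \approx 2.1976 \cdot 10^{6}$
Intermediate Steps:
$y{\left(V \right)} = 3 + \frac{V}{3} + \frac{V^{3}}{3}$ ($y{\left(V \right)} = 3 + \frac{V^{2} V + V}{3} = 3 + \frac{V^{3} + V}{3} = 3 + \frac{V + V^{3}}{3} = 3 + \left(\frac{V}{3} + \frac{V^{3}}{3}\right) = 3 + \frac{V}{3} + \frac{V^{3}}{3}$)
$y{\left(188 \right)} - 17336 = \left(3 + \frac{1}{3} \cdot 188 + \frac{188^{3}}{3}\right) - 17336 = \left(3 + \frac{188}{3} + \frac{1}{3} \cdot 6644672\right) - 17336 = \left(3 + \frac{188}{3} + \frac{6644672}{3}\right) - 17336 = \frac{6644869}{3} - 17336 = \frac{6592861}{3}$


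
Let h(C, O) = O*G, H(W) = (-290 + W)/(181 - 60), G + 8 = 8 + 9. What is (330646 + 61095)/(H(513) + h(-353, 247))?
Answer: 6771523/38458 ≈ 176.08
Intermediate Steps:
G = 9 (G = -8 + (8 + 9) = -8 + 17 = 9)
H(W) = -290/121 + W/121 (H(W) = (-290 + W)/121 = (-290 + W)*(1/121) = -290/121 + W/121)
h(C, O) = 9*O (h(C, O) = O*9 = 9*O)
(330646 + 61095)/(H(513) + h(-353, 247)) = (330646 + 61095)/((-290/121 + (1/121)*513) + 9*247) = 391741/((-290/121 + 513/121) + 2223) = 391741/(223/121 + 2223) = 391741/(269206/121) = 391741*(121/269206) = 6771523/38458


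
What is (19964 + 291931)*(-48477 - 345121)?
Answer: -122761248210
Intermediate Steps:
(19964 + 291931)*(-48477 - 345121) = 311895*(-393598) = -122761248210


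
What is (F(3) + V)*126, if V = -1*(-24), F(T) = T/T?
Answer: 3150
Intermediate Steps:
F(T) = 1
V = 24
(F(3) + V)*126 = (1 + 24)*126 = 25*126 = 3150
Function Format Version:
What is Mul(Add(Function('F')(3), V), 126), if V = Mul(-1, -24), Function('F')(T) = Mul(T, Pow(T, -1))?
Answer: 3150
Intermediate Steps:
Function('F')(T) = 1
V = 24
Mul(Add(Function('F')(3), V), 126) = Mul(Add(1, 24), 126) = Mul(25, 126) = 3150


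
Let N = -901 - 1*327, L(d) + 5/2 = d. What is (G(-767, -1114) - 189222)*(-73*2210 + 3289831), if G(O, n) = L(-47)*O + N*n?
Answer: 7613122713973/2 ≈ 3.8066e+12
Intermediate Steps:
L(d) = -5/2 + d
N = -1228 (N = -901 - 327 = -1228)
G(O, n) = -1228*n - 99*O/2 (G(O, n) = (-5/2 - 47)*O - 1228*n = -99*O/2 - 1228*n = -1228*n - 99*O/2)
(G(-767, -1114) - 189222)*(-73*2210 + 3289831) = ((-1228*(-1114) - 99/2*(-767)) - 189222)*(-73*2210 + 3289831) = ((1367992 + 75933/2) - 189222)*(-161330 + 3289831) = (2811917/2 - 189222)*3128501 = (2433473/2)*3128501 = 7613122713973/2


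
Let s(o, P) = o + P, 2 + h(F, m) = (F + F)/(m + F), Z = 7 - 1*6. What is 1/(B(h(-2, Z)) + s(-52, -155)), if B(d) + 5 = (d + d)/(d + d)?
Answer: -1/211 ≈ -0.0047393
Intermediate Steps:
Z = 1 (Z = 7 - 6 = 1)
h(F, m) = -2 + 2*F/(F + m) (h(F, m) = -2 + (F + F)/(m + F) = -2 + (2*F)/(F + m) = -2 + 2*F/(F + m))
B(d) = -4 (B(d) = -5 + (d + d)/(d + d) = -5 + (2*d)/((2*d)) = -5 + (2*d)*(1/(2*d)) = -5 + 1 = -4)
s(o, P) = P + o
1/(B(h(-2, Z)) + s(-52, -155)) = 1/(-4 + (-155 - 52)) = 1/(-4 - 207) = 1/(-211) = -1/211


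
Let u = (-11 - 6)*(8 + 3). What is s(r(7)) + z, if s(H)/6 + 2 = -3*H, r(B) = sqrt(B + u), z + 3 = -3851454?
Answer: -3851469 - 108*I*sqrt(5) ≈ -3.8515e+6 - 241.5*I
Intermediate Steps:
z = -3851457 (z = -3 - 3851454 = -3851457)
u = -187 (u = -17*11 = -187)
r(B) = sqrt(-187 + B) (r(B) = sqrt(B - 187) = sqrt(-187 + B))
s(H) = -12 - 18*H (s(H) = -12 + 6*(-3*H) = -12 - 18*H)
s(r(7)) + z = (-12 - 18*sqrt(-187 + 7)) - 3851457 = (-12 - 108*I*sqrt(5)) - 3851457 = -3851469 - 108*I*sqrt(5)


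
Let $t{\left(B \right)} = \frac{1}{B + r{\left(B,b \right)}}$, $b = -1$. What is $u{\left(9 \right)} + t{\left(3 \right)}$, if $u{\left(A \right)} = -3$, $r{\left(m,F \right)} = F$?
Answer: $- \frac{5}{2} \approx -2.5$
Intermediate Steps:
$t{\left(B \right)} = \frac{1}{-1 + B}$ ($t{\left(B \right)} = \frac{1}{B - 1} = \frac{1}{-1 + B}$)
$u{\left(9 \right)} + t{\left(3 \right)} = -3 + \frac{1}{-1 + 3} = -3 + \frac{1}{2} = - \frac{5}{2}$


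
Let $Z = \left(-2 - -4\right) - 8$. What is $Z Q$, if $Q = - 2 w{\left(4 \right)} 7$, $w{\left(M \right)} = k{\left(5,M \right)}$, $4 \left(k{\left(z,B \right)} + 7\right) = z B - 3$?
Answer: $-231$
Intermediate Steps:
$Z = -6$ ($Z = \left(-2 + 4\right) - 8 = 2 - 8 = -6$)
$k{\left(z,B \right)} = - \frac{31}{4} + \frac{B z}{4}$ ($k{\left(z,B \right)} = -7 + \frac{z B - 3}{4} = -7 + \frac{B z - 3}{4} = -7 + \frac{-3 + B z}{4} = -7 + \left(- \frac{3}{4} + \frac{B z}{4}\right) = - \frac{31}{4} + \frac{B z}{4}$)
$w{\left(M \right)} = - \frac{31}{4} + \frac{5 M}{4}$ ($w{\left(M \right)} = - \frac{31}{4} + \frac{1}{4} M 5 = - \frac{31}{4} + \frac{5 M}{4}$)
$Q = \frac{77}{2}$ ($Q = - 2 \left(- \frac{31}{4} + \frac{5}{4} \cdot 4\right) 7 = - 2 \left(- \frac{31}{4} + 5\right) 7 = \left(-2\right) \left(- \frac{11}{4}\right) 7 = \frac{11}{2} \cdot 7 = \frac{77}{2} \approx 38.5$)
$Z Q = \left(-6\right) \frac{77}{2} = -231$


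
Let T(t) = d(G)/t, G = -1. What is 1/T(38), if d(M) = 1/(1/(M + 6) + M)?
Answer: -152/5 ≈ -30.400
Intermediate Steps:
d(M) = 1/(M + 1/(6 + M)) (d(M) = 1/(1/(6 + M) + M) = 1/(M + 1/(6 + M)))
T(t) = -5/(4*t) (T(t) = ((6 - 1)/(1 + (-1)² + 6*(-1)))/t = (5/(1 + 1 - 6))/t = (5/(-4))/t = (-¼*5)/t = -5/(4*t))
1/T(38) = 1/(-5/4/38) = 1/(-5/4*1/38) = 1/(-5/152) = -152/5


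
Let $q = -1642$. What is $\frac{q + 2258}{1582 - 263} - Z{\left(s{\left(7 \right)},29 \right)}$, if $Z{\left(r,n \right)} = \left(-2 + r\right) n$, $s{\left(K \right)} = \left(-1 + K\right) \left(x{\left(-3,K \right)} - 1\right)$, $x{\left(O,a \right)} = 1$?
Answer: $\frac{77118}{1319} \approx 58.467$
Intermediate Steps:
$s{\left(K \right)} = 0$ ($s{\left(K \right)} = \left(-1 + K\right) \left(1 - 1\right) = \left(-1 + K\right) 0 = 0$)
$Z{\left(r,n \right)} = n \left(-2 + r\right)$
$\frac{q + 2258}{1582 - 263} - Z{\left(s{\left(7 \right)},29 \right)} = \frac{-1642 + 2258}{1582 - 263} - 29 \left(-2 + 0\right) = \frac{616}{1319} - 29 \left(-2\right) = 616 \cdot \frac{1}{1319} - -58 = \frac{616}{1319} + 58 = \frac{77118}{1319}$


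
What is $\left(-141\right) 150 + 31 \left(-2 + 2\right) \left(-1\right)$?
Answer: $-21150$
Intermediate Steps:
$\left(-141\right) 150 + 31 \left(-2 + 2\right) \left(-1\right) = -21150 + 31 \cdot 0 \left(-1\right) = -21150 + 31 \cdot 0 = -21150 + 0 = -21150$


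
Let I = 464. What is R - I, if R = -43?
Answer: -507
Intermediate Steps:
R - I = -43 - 1*464 = -43 - 464 = -507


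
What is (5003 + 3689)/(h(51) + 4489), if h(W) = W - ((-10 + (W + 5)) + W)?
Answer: 8692/4443 ≈ 1.9563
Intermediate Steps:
h(W) = 5 - W (h(W) = W - ((-10 + (5 + W)) + W) = W - ((-5 + W) + W) = W - (-5 + 2*W) = W + (5 - 2*W) = 5 - W)
(5003 + 3689)/(h(51) + 4489) = (5003 + 3689)/((5 - 1*51) + 4489) = 8692/((5 - 51) + 4489) = 8692/(-46 + 4489) = 8692/4443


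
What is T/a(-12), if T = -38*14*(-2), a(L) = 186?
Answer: 532/93 ≈ 5.7204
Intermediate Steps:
T = 1064 (T = -532*(-2) = 1064)
T/a(-12) = 1064/186 = 1064*(1/186) = 532/93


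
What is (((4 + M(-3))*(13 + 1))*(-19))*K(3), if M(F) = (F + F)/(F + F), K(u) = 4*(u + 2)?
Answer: -26600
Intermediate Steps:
K(u) = 8 + 4*u (K(u) = 4*(2 + u) = 8 + 4*u)
M(F) = 1 (M(F) = (2*F)/((2*F)) = (2*F)*(1/(2*F)) = 1)
(((4 + M(-3))*(13 + 1))*(-19))*K(3) = (((4 + 1)*(13 + 1))*(-19))*(8 + 4*3) = ((5*14)*(-19))*(8 + 12) = (70*(-19))*20 = -1330*20 = -26600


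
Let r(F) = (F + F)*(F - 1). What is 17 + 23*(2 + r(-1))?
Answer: 155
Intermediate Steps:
r(F) = 2*F*(-1 + F) (r(F) = (2*F)*(-1 + F) = 2*F*(-1 + F))
17 + 23*(2 + r(-1)) = 17 + 23*(2 + 2*(-1)*(-1 - 1)) = 17 + 23*(2 + 2*(-1)*(-2)) = 17 + 23*(2 + 4) = 17 + 23*6 = 17 + 138 = 155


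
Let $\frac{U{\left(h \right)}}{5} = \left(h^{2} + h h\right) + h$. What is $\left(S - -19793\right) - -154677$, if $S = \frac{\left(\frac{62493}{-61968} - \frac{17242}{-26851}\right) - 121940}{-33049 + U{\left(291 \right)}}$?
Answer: $\frac{78885970543163614051}{452146719639296} \approx 1.7447 \cdot 10^{5}$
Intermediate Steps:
$U{\left(h \right)} = 5 h + 10 h^{2}$ ($U{\left(h \right)} = 5 \left(\left(h^{2} + h h\right) + h\right) = 5 \left(\left(h^{2} + h^{2}\right) + h\right) = 5 \left(2 h^{2} + h\right) = 5 \left(h + 2 h^{2}\right) = 5 h + 10 h^{2}$)
$S = - \frac{67632304359069}{452146719639296}$ ($S = \frac{\left(\frac{62493}{-61968} - \frac{17242}{-26851}\right) - 121940}{-33049 + 5 \cdot 291 \left(1 + 2 \cdot 291\right)} = \frac{\left(62493 \left(- \frac{1}{61968}\right) - - \frac{17242}{26851}\right) - 121940}{-33049 + 5 \cdot 291 \left(1 + 582\right)} = \frac{\left(- \frac{20831}{20656} + \frac{17242}{26851}\right) - 121940}{-33049 + 5 \cdot 291 \cdot 583} = \frac{- \frac{203182429}{554634256} - 121940}{-33049 + 848265} = - \frac{67632304359069}{554634256 \cdot 815216} = \left(- \frac{67632304359069}{554634256}\right) \frac{1}{815216} = - \frac{67632304359069}{452146719639296} \approx -0.14958$)
$\left(S - -19793\right) - -154677 = \left(- \frac{67632304359069}{452146719639296} - -19793\right) - -154677 = \left(- \frac{67632304359069}{452146719639296} + 19793\right) + 154677 = \frac{8949272389516226659}{452146719639296} + 154677 = \frac{78885970543163614051}{452146719639296}$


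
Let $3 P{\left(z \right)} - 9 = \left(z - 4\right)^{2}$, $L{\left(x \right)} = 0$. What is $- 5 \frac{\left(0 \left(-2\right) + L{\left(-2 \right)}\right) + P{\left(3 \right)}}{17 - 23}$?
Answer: $\frac{25}{9} \approx 2.7778$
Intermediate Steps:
$P{\left(z \right)} = 3 + \frac{\left(-4 + z\right)^{2}}{3}$ ($P{\left(z \right)} = 3 + \frac{\left(z - 4\right)^{2}}{3} = 3 + \frac{\left(-4 + z\right)^{2}}{3}$)
$- 5 \frac{\left(0 \left(-2\right) + L{\left(-2 \right)}\right) + P{\left(3 \right)}}{17 - 23} = - 5 \frac{\left(0 \left(-2\right) + 0\right) + \left(3 + \frac{\left(-4 + 3\right)^{2}}{3}\right)}{17 - 23} = - 5 \frac{\left(0 + 0\right) + \left(3 + \frac{\left(-1\right)^{2}}{3}\right)}{-6} = - 5 \left(- \frac{0 + \left(3 + \frac{1}{3} \cdot 1\right)}{6}\right) = - 5 \left(- \frac{0 + \left(3 + \frac{1}{3}\right)}{6}\right) = - 5 \left(- \frac{0 + \frac{10}{3}}{6}\right) = - 5 \left(\left(- \frac{1}{6}\right) \frac{10}{3}\right) = \left(-5\right) \left(- \frac{5}{9}\right) = \frac{25}{9}$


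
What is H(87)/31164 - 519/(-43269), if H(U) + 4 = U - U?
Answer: 1333420/112369593 ≈ 0.011866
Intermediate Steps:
H(U) = -4 (H(U) = -4 + (U - U) = -4 + 0 = -4)
H(87)/31164 - 519/(-43269) = -4/31164 - 519/(-43269) = -4*1/31164 - 519*(-1/43269) = -1/7791 + 173/14423 = 1333420/112369593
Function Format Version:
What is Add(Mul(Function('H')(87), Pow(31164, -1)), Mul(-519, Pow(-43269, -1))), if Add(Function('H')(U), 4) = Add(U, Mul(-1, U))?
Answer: Rational(1333420, 112369593) ≈ 0.011866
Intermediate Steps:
Function('H')(U) = -4 (Function('H')(U) = Add(-4, Add(U, Mul(-1, U))) = Add(-4, 0) = -4)
Add(Mul(Function('H')(87), Pow(31164, -1)), Mul(-519, Pow(-43269, -1))) = Add(Mul(-4, Pow(31164, -1)), Mul(-519, Pow(-43269, -1))) = Add(Mul(-4, Rational(1, 31164)), Mul(-519, Rational(-1, 43269))) = Add(Rational(-1, 7791), Rational(173, 14423)) = Rational(1333420, 112369593)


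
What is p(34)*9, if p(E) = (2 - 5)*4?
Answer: -108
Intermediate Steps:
p(E) = -12 (p(E) = -3*4 = -12)
p(34)*9 = -12*9 = -108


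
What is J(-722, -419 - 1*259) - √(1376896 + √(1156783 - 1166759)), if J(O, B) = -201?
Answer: -201 - √(1376896 + 2*I*√2494) ≈ -1374.4 - 0.04256*I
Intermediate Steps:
J(-722, -419 - 1*259) - √(1376896 + √(1156783 - 1166759)) = -201 - √(1376896 + √(1156783 - 1166759)) = -201 - √(1376896 + √(-9976)) = -201 - √(1376896 + 2*I*√2494)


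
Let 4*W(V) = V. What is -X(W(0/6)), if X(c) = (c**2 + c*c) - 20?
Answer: 20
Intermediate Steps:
W(V) = V/4
X(c) = -20 + 2*c**2 (X(c) = (c**2 + c**2) - 20 = 2*c**2 - 20 = -20 + 2*c**2)
-X(W(0/6)) = -(-20 + 2*((0/6)/4)**2) = -(-20 + 2*((0*(1/6))/4)**2) = -(-20 + 2*((1/4)*0)**2) = -(-20 + 2*0**2) = -(-20 + 2*0) = -(-20 + 0) = -1*(-20) = 20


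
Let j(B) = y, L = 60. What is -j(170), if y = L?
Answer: -60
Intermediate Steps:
y = 60
j(B) = 60
-j(170) = -1*60 = -60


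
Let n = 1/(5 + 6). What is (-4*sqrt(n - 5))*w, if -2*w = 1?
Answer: 6*I*sqrt(66)/11 ≈ 4.4313*I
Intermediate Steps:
w = -1/2 (w = -1/2*1 = -1/2 ≈ -0.50000)
n = 1/11 ≈ 0.090909
(-4*sqrt(n - 5))*w = -4*sqrt(1/11 - 5)*(-1/2) = -12*I*sqrt(66)/11*(-1/2) = 6*I*sqrt(66)/11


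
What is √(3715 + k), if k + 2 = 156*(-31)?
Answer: I*√1123 ≈ 33.511*I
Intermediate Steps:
k = -4838 (k = -2 + 156*(-31) = -2 - 4836 = -4838)
√(3715 + k) = √(3715 - 4838) = √(-1123) = I*√1123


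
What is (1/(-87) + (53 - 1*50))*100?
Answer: 26000/87 ≈ 298.85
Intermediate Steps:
(1/(-87) + (53 - 1*50))*100 = (-1/87 + (53 - 50))*100 = (-1/87 + 3)*100 = (260/87)*100 = 26000/87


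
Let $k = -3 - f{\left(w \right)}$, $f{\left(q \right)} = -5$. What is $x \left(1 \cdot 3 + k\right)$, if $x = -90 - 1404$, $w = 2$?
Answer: $-7470$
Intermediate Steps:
$k = 2$ ($k = -3 - -5 = -3 + 5 = 2$)
$x = -1494$ ($x = -90 - 1404 = -1494$)
$x \left(1 \cdot 3 + k\right) = - 1494 \left(1 \cdot 3 + 2\right) = - 1494 \left(3 + 2\right) = \left(-1494\right) 5 = -7470$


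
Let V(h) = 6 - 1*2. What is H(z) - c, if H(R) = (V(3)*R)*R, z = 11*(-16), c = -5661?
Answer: 129565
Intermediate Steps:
V(h) = 4 (V(h) = 6 - 2 = 4)
z = -176
H(R) = 4*R**2 (H(R) = (4*R)*R = 4*R**2)
H(z) - c = 4*(-176)**2 - 1*(-5661) = 4*30976 + 5661 = 123904 + 5661 = 129565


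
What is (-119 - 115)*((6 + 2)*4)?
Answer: -7488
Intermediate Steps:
(-119 - 115)*((6 + 2)*4) = -1872*4 = -234*32 = -7488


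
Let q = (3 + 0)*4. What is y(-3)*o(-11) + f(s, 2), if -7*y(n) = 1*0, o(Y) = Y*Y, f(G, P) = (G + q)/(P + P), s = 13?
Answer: 25/4 ≈ 6.2500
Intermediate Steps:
q = 12 (q = 3*4 = 12)
f(G, P) = (12 + G)/(2*P) (f(G, P) = (G + 12)/(P + P) = (12 + G)/((2*P)) = (12 + G)*(1/(2*P)) = (12 + G)/(2*P))
o(Y) = Y²
y(n) = 0 (y(n) = -0/7 = -⅐*0 = 0)
y(-3)*o(-11) + f(s, 2) = 0*(-11)² + (½)*(12 + 13)/2 = 0*121 + (½)*(½)*25 = 0 + 25/4 = 25/4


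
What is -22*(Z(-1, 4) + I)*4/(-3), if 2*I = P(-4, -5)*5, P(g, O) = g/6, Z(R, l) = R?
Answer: -704/9 ≈ -78.222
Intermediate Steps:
P(g, O) = g/6 (P(g, O) = g*(⅙) = g/6)
I = -5/3 (I = (((⅙)*(-4))*5)/2 = (-⅔*5)/2 = (½)*(-10/3) = -5/3 ≈ -1.6667)
-22*(Z(-1, 4) + I)*4/(-3) = -22*(-1 - 5/3)*4/(-3) = -(-176)*4*(-⅓)/3 = -(-176)*(-4)/(3*3) = -22*32/9 = -704/9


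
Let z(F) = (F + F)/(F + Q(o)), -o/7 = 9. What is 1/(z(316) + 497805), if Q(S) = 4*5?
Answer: 42/20907889 ≈ 2.0088e-6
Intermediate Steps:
o = -63 (o = -7*9 = -63)
Q(S) = 20
z(F) = 2*F/(20 + F) (z(F) = (F + F)/(F + 20) = (2*F)/(20 + F) = 2*F/(20 + F))
1/(z(316) + 497805) = 1/(2*316/(20 + 316) + 497805) = 1/(2*316/336 + 497805) = 1/(2*316*(1/336) + 497805) = 1/(79/42 + 497805) = 1/(20907889/42) = 42/20907889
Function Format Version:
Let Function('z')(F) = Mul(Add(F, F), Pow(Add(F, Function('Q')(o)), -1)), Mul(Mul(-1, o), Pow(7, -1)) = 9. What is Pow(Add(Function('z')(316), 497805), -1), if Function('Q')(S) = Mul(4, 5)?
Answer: Rational(42, 20907889) ≈ 2.0088e-6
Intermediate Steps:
o = -63 (o = Mul(-7, 9) = -63)
Function('Q')(S) = 20
Function('z')(F) = Mul(2, F, Pow(Add(20, F), -1)) (Function('z')(F) = Mul(Add(F, F), Pow(Add(F, 20), -1)) = Mul(Mul(2, F), Pow(Add(20, F), -1)) = Mul(2, F, Pow(Add(20, F), -1)))
Pow(Add(Function('z')(316), 497805), -1) = Pow(Add(Mul(2, 316, Pow(Add(20, 316), -1)), 497805), -1) = Pow(Add(Mul(2, 316, Pow(336, -1)), 497805), -1) = Pow(Add(Mul(2, 316, Rational(1, 336)), 497805), -1) = Pow(Add(Rational(79, 42), 497805), -1) = Pow(Rational(20907889, 42), -1) = Rational(42, 20907889)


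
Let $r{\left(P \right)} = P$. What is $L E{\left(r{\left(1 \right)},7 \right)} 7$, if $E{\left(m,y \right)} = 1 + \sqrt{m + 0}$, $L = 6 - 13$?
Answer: $-98$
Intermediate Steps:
$L = -7$ ($L = 6 - 13 = -7$)
$E{\left(m,y \right)} = 1 + \sqrt{m}$
$L E{\left(r{\left(1 \right)},7 \right)} 7 = - 7 \left(1 + \sqrt{1}\right) 7 = - 7 \left(1 + 1\right) 7 = \left(-7\right) 2 \cdot 7 = \left(-14\right) 7 = -98$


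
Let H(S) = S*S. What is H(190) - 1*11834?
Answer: 24266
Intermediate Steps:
H(S) = S**2
H(190) - 1*11834 = 190**2 - 1*11834 = 36100 - 11834 = 24266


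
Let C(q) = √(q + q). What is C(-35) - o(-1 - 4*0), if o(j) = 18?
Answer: -18 + I*√70 ≈ -18.0 + 8.3666*I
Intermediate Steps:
C(q) = √2*√q (C(q) = √(2*q) = √2*√q)
C(-35) - o(-1 - 4*0) = √2*√(-35) - 1*18 = √2*(I*√35) - 18 = I*√70 - 18 = -18 + I*√70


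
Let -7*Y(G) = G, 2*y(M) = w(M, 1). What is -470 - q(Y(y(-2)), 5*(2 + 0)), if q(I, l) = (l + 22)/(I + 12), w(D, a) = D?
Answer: -40174/85 ≈ -472.64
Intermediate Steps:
y(M) = M/2
Y(G) = -G/7
q(I, l) = (22 + l)/(12 + I)
-470 - q(Y(y(-2)), 5*(2 + 0)) = -470 - (22 + 5*(2 + 0))/(12 - (-2)/14) = -470 - (22 + 5*2)/(12 - ⅐*(-1)) = -470 - (22 + 10)/(12 + ⅐) = -470 - 32/85/7 = -470 - 7*32/85 = -470 - 1*224/85 = -470 - 224/85 = -40174/85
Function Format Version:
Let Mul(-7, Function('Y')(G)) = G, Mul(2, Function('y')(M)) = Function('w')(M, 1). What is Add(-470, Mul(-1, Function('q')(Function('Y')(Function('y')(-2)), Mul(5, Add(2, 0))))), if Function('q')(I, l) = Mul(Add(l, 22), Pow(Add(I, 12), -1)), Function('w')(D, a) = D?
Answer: Rational(-40174, 85) ≈ -472.64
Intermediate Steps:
Function('y')(M) = Mul(Rational(1, 2), M)
Function('Y')(G) = Mul(Rational(-1, 7), G)
Function('q')(I, l) = Mul(Pow(Add(12, I), -1), Add(22, l)) (Function('q')(I, l) = Mul(Add(22, l), Pow(Add(12, I), -1)) = Mul(Pow(Add(12, I), -1), Add(22, l)))
Add(-470, Mul(-1, Function('q')(Function('Y')(Function('y')(-2)), Mul(5, Add(2, 0))))) = Add(-470, Mul(-1, Mul(Pow(Add(12, Mul(Rational(-1, 7), Mul(Rational(1, 2), -2))), -1), Add(22, Mul(5, Add(2, 0)))))) = Add(-470, Mul(-1, Mul(Pow(Add(12, Mul(Rational(-1, 7), -1)), -1), Add(22, Mul(5, 2))))) = Add(-470, Mul(-1, Mul(Pow(Add(12, Rational(1, 7)), -1), Add(22, 10)))) = Add(-470, Mul(-1, Mul(Pow(Rational(85, 7), -1), 32))) = Add(-470, Mul(-1, Mul(Rational(7, 85), 32))) = Add(-470, Mul(-1, Rational(224, 85))) = Add(-470, Rational(-224, 85)) = Rational(-40174, 85)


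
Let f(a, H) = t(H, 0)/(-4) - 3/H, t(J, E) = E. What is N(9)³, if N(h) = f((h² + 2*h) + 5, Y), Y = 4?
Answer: -27/64 ≈ -0.42188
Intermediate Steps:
f(a, H) = -3/H (f(a, H) = 0/(-4) - 3/H = 0*(-¼) - 3/H = 0 - 3/H = -3/H)
N(h) = -¾ (N(h) = -3/4 = -3*¼ = -¾)
N(9)³ = (-¾)³ = -27/64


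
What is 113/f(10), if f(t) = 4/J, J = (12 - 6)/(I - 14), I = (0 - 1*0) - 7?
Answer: -113/14 ≈ -8.0714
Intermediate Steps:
I = -7 (I = (0 + 0) - 7 = 0 - 7 = -7)
J = -2/7 (J = (12 - 6)/(-7 - 14) = 6/(-21) = 6*(-1/21) = -2/7 ≈ -0.28571)
f(t) = -14 (f(t) = 4/(-2/7) = 4*(-7/2) = -14)
113/f(10) = 113/(-14) = 113*(-1/14) = -113/14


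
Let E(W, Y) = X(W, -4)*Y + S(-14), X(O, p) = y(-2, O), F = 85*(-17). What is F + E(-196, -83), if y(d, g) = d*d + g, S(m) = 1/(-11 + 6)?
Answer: 72454/5 ≈ 14491.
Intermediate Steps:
F = -1445
S(m) = -1/5 (S(m) = 1/(-5) = -1/5)
y(d, g) = g + d**2 (y(d, g) = d**2 + g = g + d**2)
X(O, p) = 4 + O (X(O, p) = O + (-2)**2 = O + 4 = 4 + O)
E(W, Y) = -1/5 + Y*(4 + W) (E(W, Y) = (4 + W)*Y - 1/5 = Y*(4 + W) - 1/5 = -1/5 + Y*(4 + W))
F + E(-196, -83) = -1445 + (-1/5 - 83*(4 - 196)) = -1445 + (-1/5 - 83*(-192)) = -1445 + (-1/5 + 15936) = -1445 + 79679/5 = 72454/5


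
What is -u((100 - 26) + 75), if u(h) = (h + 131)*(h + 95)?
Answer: -68320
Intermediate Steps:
u(h) = (95 + h)*(131 + h) (u(h) = (131 + h)*(95 + h) = (95 + h)*(131 + h))
-u((100 - 26) + 75) = -(12445 + ((100 - 26) + 75)² + 226*((100 - 26) + 75)) = -(12445 + (74 + 75)² + 226*(74 + 75)) = -(12445 + 149² + 226*149) = -(12445 + 22201 + 33674) = -1*68320 = -68320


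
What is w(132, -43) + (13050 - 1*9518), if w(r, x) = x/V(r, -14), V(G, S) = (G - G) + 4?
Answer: 14085/4 ≈ 3521.3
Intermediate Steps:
V(G, S) = 4 (V(G, S) = 0 + 4 = 4)
w(r, x) = x/4
w(132, -43) + (13050 - 1*9518) = (¼)*(-43) + (13050 - 1*9518) = -43/4 + (13050 - 9518) = -43/4 + 3532 = 14085/4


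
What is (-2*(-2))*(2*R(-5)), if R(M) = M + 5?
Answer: 0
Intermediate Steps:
R(M) = 5 + M
(-2*(-2))*(2*R(-5)) = (-2*(-2))*(2*(5 - 5)) = 4*(2*0) = 4*0 = 0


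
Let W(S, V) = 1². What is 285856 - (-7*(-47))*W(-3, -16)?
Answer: 285527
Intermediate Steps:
W(S, V) = 1
285856 - (-7*(-47))*W(-3, -16) = 285856 - (-7*(-47)) = 285856 - 329 = 285527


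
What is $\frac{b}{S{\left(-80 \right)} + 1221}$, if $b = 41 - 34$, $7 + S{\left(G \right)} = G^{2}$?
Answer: $\frac{7}{7614} \approx 0.00091936$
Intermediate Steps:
$S{\left(G \right)} = -7 + G^{2}$
$b = 7$ ($b = 41 - 34 = 7$)
$\frac{b}{S{\left(-80 \right)} + 1221} = \frac{1}{\left(-7 + \left(-80\right)^{2}\right) + 1221} \cdot 7 = \frac{1}{\left(-7 + 6400\right) + 1221} \cdot 7 = \frac{1}{6393 + 1221} \cdot 7 = \frac{1}{7614} \cdot 7 = \frac{7}{7614}$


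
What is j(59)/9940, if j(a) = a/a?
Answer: 1/9940 ≈ 0.00010060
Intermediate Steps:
j(a) = 1
j(59)/9940 = 1/9940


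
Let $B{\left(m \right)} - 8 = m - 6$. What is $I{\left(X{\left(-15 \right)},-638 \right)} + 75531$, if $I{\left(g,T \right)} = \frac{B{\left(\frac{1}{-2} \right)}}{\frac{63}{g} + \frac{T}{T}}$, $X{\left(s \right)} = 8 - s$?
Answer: $\frac{12991401}{172} \approx 75531.0$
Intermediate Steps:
$B{\left(m \right)} = 2 + m$ ($B{\left(m \right)} = 8 + \left(m - 6\right) = 8 + \left(-6 + m\right) = 2 + m$)
$I{\left(g,T \right)} = \frac{3}{2 \left(1 + \frac{63}{g}\right)}$ ($I{\left(g,T \right)} = \frac{2 + \frac{1}{-2}}{\frac{63}{g} + \frac{T}{T}} = \frac{2 - \frac{1}{2}}{\frac{63}{g} + 1} = \frac{3}{2 \left(1 + \frac{63}{g}\right)}$)
$I{\left(X{\left(-15 \right)},-638 \right)} + 75531 = \frac{3 \left(8 - -15\right)}{2 \left(63 + \left(8 - -15\right)\right)} + 75531 = \frac{3 \left(8 + 15\right)}{2 \left(63 + \left(8 + 15\right)\right)} + 75531 = \frac{3}{2} \cdot 23 \frac{1}{63 + 23} + 75531 = \frac{3}{2} \cdot 23 \cdot \frac{1}{86} + 75531 = \frac{69}{172} + 75531 = \frac{12991401}{172}$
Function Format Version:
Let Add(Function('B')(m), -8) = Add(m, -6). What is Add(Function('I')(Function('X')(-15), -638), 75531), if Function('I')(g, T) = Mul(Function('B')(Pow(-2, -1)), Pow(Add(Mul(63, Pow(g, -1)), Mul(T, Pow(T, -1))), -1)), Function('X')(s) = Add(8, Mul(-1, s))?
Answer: Rational(12991401, 172) ≈ 75531.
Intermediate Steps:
Function('B')(m) = Add(2, m) (Function('B')(m) = Add(8, Add(m, -6)) = Add(8, Add(-6, m)) = Add(2, m))
Function('I')(g, T) = Mul(Rational(3, 2), Pow(Add(1, Mul(63, Pow(g, -1))), -1)) (Function('I')(g, T) = Mul(Add(2, Pow(-2, -1)), Pow(Add(Mul(63, Pow(g, -1)), Mul(T, Pow(T, -1))), -1)) = Mul(Add(2, Rational(-1, 2)), Pow(Add(Mul(63, Pow(g, -1)), 1), -1)) = Mul(Rational(3, 2), Pow(Add(1, Mul(63, Pow(g, -1))), -1)))
Add(Function('I')(Function('X')(-15), -638), 75531) = Add(Mul(Rational(3, 2), Add(8, Mul(-1, -15)), Pow(Add(63, Add(8, Mul(-1, -15))), -1)), 75531) = Add(Mul(Rational(3, 2), Add(8, 15), Pow(Add(63, Add(8, 15)), -1)), 75531) = Add(Mul(Rational(3, 2), 23, Pow(Add(63, 23), -1)), 75531) = Add(Mul(Rational(3, 2), 23, Pow(86, -1)), 75531) = Add(Mul(Rational(3, 2), 23, Rational(1, 86)), 75531) = Add(Rational(69, 172), 75531) = Rational(12991401, 172)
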